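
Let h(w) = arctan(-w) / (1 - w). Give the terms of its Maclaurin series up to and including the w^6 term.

Multiply the two series term by term and collect like powers.
h(0) = 0
h′(0) = -1
h′′(0) = -2
h′′′(0) = -4
h^(4)(0) = -16
h^(5)(0) = -104
h^(6)(0) = -624

-13*w^6/15 - 13*w^5/15 - 2*w^4/3 - 2*w^3/3 - w^2 - w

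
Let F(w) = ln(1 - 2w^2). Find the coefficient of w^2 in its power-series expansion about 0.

F(0) = 0
F′(0) = 0
F′′(0) = -4
Dividing each by k! gives the coefficients c_0, ..., c_2.

-2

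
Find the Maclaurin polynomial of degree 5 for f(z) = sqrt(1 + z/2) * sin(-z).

-341*z^5/30720 + 13*z^4/384 + 19*z^3/96 - z^2/4 - z

Write out both Maclaurin series and multiply, keeping only the needed powers.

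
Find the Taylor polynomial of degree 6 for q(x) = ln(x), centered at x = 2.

[(x - 2)^0] = ln(2);  [(x - 2)^1] = 1/2;  [(x - 2)^2] = -1/8;  [(x - 2)^3] = 1/24;  [(x - 2)^4] = -1/64;  [(x - 2)^5] = 1/160;  [(x - 2)^6] = -1/384.

-(x - 2)^6/384 + (x - 2)^5/160 - (x - 2)^4/64 + (x - 2)^3/24 - (x - 2)^2/8 + (x - 2)/2 + ln(2)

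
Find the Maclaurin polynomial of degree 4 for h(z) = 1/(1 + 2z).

16*z^4 - 8*z^3 + 4*z^2 - 2*z + 1

Apply the Taylor formula c_k = f^(k)(a)/k!.
[z^0] = 1;  [z^1] = -2;  [z^2] = 4;  [z^3] = -8;  [z^4] = 16.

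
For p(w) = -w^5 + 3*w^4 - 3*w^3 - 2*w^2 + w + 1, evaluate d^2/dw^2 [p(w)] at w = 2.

-56

The coefficient of (w - 2)^2 in the expansion is -28, so p′′(2) = 2! * (-28) = -56.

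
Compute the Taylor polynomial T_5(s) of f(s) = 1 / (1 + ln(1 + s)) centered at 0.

-347*s^5/60 + 11*s^4/3 - 7*s^3/3 + 3*s^2/2 - s + 1

Expand as Σ (-1)^k u^k with u equal to the inner function's series.
f(0) = 1
f′(0) = -1
f′′(0) = 3
f′′′(0) = -14
f^(4)(0) = 88
f^(5)(0) = -694
Dividing each by k! gives the coefficients c_0, ..., c_5.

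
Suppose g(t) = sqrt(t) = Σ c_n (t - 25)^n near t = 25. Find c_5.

g(25) = 5
g′(25) = 1/10
g′′(25) = -1/500
g′′′(25) = 3/25000
g^(4)(25) = -3/250000
g^(5)(25) = 21/12500000
So c_5 = g^(5)(25)/5! = 7/500000000.

7/500000000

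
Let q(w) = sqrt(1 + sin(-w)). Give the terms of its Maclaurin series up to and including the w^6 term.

-w^6/46080 - w^5/3840 + w^4/384 + w^3/48 - w^2/8 - w/2 + 1

Compose series: expand the inner function first, then feed it into the outer expansion.
[w^0] = 1;  [w^1] = -1/2;  [w^2] = -1/8;  [w^3] = 1/48;  [w^4] = 1/384;  [w^5] = -1/3840;  [w^6] = -1/46080.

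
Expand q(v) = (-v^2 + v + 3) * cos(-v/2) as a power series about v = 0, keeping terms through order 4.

17*v^4/128 - v^3/8 - 11*v^2/8 + v + 3

Distribute the polynomial across the series and collect like powers.
q(0) = 3
q′(0) = 1
q′′(0) = -11/4
q′′′(0) = -3/4
q^(4)(0) = 51/16
Then c_k = q^(k)(0)/k! gives each Taylor coefficient.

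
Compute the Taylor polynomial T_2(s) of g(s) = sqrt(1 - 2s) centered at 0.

Use the known series and substitute for the argument.
g(0) = 1
g′(0) = -1
g′′(0) = -1
Then c_k = g^(k)(0)/k! gives each Taylor coefficient.

-s^2/2 - s + 1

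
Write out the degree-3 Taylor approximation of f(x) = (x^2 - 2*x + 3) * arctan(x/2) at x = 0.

3*x^3/8 - x^2 + 3*x/2

Shift and add copies of the series according to the polynomial's terms.
f(0) = 0
f′(0) = 3/2
f′′(0) = -2
f′′′(0) = 9/4
The Taylor polynomial is Σ f^(k)(0)/k! · x^k.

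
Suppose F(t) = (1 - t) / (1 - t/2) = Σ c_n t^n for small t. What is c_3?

Shift and add copies of the series according to the polynomial's terms.
F(0) = 1
F′(0) = -1/2
F′′(0) = -1/2
F′′′(0) = -3/4
So c_3 = F′′′(0)/3! = -1/8.

-1/8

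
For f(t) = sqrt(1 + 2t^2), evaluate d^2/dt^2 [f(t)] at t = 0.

Compute the successive derivatives at the expansion point and divide by k!.
From the series, [t^2] f = 1; multiply by 2! = 2 to get 2.

2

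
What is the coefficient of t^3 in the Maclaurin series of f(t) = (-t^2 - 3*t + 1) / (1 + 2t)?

-18

Multiply each power in the prefactor through the base expansion.
[t^0] = 1;  [t^1] = -5;  [t^2] = 9;  [t^3] = -18.
So c_3 = f′′′(0)/3! = -18.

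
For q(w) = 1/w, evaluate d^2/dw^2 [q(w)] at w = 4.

1/32

From the series, [(w - 4)^2] q = 1/64; multiply by 2! = 2 to get 1/32.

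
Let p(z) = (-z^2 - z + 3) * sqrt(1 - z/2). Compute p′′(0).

-27/16

Distribute the polynomial across the series and collect like powers.
The coefficient of z^2 in the expansion is -27/32, so p′′(0) = 2! * (-27/32) = -27/16.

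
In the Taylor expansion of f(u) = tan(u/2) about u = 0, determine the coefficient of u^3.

1/24

f(0) = 0
f′(0) = 1/2
f′′(0) = 0
f′′′(0) = 1/4
Dividing each by k! gives the coefficients c_0, ..., c_3.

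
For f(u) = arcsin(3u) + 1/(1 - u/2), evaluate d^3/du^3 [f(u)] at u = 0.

Add the two expansions coefficient-wise.
The coefficient of u^3 in the expansion is 37/8, so f′′′(0) = 3! * (37/8) = 111/4.

111/4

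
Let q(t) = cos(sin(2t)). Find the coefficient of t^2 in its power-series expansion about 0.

-2

Compose series: expand the inner function first, then feed it into the outer expansion.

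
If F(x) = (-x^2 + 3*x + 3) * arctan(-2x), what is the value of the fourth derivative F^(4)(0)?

192

Multiply each power in the prefactor through the base expansion.
The coefficient of x^4 in the expansion is 8, so F^(4)(0) = 4! * (8) = 192.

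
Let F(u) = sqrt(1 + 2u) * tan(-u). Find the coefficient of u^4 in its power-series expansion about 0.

Take the Cauchy product of the two expansions.
So c_4 = F^(4)(0)/4! = -5/6.

-5/6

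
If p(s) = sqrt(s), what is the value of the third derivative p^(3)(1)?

From the series, [(s - 1)^3] p = 1/16; multiply by 3! = 6 to get 3/8.

3/8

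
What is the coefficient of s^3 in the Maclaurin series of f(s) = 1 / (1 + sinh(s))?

-7/6

Use the geometric series for the reciprocal, then substitute.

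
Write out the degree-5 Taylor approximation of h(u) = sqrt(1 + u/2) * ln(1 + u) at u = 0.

3709*u^5/30720 - 55*u^4/384 + 17*u^3/96 - u^2/4 + u

Multiply the two series term by term and collect like powers.
h(0) = 0
h′(0) = 1
h′′(0) = -1/2
h′′′(0) = 17/16
h^(4)(0) = -55/16
h^(5)(0) = 3709/256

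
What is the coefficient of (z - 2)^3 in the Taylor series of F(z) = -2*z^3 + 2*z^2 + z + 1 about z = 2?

F(2) = -5
F′(2) = -15
F′′(2) = -20
F′′′(2) = -12
So c_3 = F′′′(2)/3! = -2.

-2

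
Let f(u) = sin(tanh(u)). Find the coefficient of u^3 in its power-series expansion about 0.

-1/2

Plug the Maclaurin series of the inner function into that of the outer and collect terms.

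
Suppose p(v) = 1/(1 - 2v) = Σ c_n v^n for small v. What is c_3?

8

Apply the Taylor formula c_k = f^(k)(a)/k!.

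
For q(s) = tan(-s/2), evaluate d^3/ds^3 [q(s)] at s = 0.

-1/4

Compute the successive derivatives at the expansion point and divide by k!.
The coefficient of s^3 in the expansion is -1/24, so q′′′(0) = 3! * (-1/24) = -1/4.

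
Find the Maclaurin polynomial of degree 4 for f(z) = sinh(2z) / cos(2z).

16*z^3/3 + 2*z

Write the quotient as an unknown series and match coefficients against numerator = denominator · series.
f(0) = 0
f′(0) = 2
f′′(0) = 0
f′′′(0) = 32
f^(4)(0) = 0
Dividing each by k! gives the coefficients c_0, ..., c_4.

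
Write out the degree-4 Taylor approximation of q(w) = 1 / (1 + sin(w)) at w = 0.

2*w^4/3 - 5*w^3/6 + w^2 - w + 1

Use the geometric series for the reciprocal, then substitute.
[w^0] = 1;  [w^1] = -1;  [w^2] = 1;  [w^3] = -5/6;  [w^4] = 2/3.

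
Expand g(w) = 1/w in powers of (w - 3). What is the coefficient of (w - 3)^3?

g(3) = 1/3
g′(3) = -1/9
g′′(3) = 2/27
g′′′(3) = -2/27
So c_3 = g′′′(3)/3! = -1/81.

-1/81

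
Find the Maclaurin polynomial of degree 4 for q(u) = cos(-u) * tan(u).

-u^3/6 + u

Multiply the two series term by term and collect like powers.
[u^0] = 0;  [u^1] = 1;  [u^2] = 0;  [u^3] = -1/6;  [u^4] = 0.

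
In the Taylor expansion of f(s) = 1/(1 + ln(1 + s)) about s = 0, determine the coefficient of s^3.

-7/3

Plug the Maclaurin series of the inner function into that of the outer and collect terms.
So c_3 = f′′′(0)/3! = -7/3.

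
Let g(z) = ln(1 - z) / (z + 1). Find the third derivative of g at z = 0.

Use 1/(1 - r) = Σ r^k on the denominator, then take the Cauchy product.
From the series, [z^3] g = -5/6; multiply by 3! = 6 to get -5.

-5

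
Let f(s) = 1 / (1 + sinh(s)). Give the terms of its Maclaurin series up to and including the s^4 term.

Use the geometric series for the reciprocal, then substitute.
[s^0] = 1;  [s^1] = -1;  [s^2] = 1;  [s^3] = -7/6;  [s^4] = 4/3.

4*s^4/3 - 7*s^3/6 + s^2 - s + 1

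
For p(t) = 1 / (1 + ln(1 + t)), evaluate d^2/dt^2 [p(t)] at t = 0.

Write 1/(1+u) = 1 - u + u^2 - u^3 + ... and substitute the series for u.
From the series, [t^2] p = 3/2; multiply by 2! = 2 to get 3.

3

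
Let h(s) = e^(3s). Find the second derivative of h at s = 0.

The coefficient of s^2 in the expansion is 9/2, so h′′(0) = 2! * (9/2) = 9.

9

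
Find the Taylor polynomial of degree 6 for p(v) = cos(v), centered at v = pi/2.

-(v - pi/2)^5/120 + (v - pi/2)^3/6 - (v - pi/2)

[(v - pi/2)^0] = 0;  [(v - pi/2)^1] = -1;  [(v - pi/2)^2] = 0;  [(v - pi/2)^3] = 1/6;  [(v - pi/2)^4] = 0;  [(v - pi/2)^5] = -1/120;  [(v - pi/2)^6] = 0.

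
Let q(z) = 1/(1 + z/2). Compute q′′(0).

1/2

Compute the successive derivatives at the expansion point and divide by k!.
From the series, [z^2] q = 1/4; multiply by 2! = 2 to get 1/2.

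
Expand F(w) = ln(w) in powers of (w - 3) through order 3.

(w - 3)^3/81 - (w - 3)^2/18 + (w - 3)/3 + ln(3)

Apply the Taylor formula c_k = f^(k)(a)/k!.
F(3) = ln(3)
F′(3) = 1/3
F′′(3) = -1/9
F′′′(3) = 2/27
Dividing each by k! gives the coefficients c_0, ..., c_3.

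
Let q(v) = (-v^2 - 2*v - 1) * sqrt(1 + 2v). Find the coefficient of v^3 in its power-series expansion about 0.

-1/2

Multiply each power in the prefactor through the base expansion.
[v^0] = -1;  [v^1] = -3;  [v^2] = -5/2;  [v^3] = -1/2.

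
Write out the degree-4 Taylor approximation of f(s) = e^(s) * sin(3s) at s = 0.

-4*s^4 - 3*s^3 + 3*s^2 + 3*s

Multiply the two series term by term and collect like powers.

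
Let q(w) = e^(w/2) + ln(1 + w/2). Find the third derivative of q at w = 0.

3/8

Combine the two series term by term.
The coefficient of w^3 in the expansion is 1/16, so q′′′(0) = 3! * (1/16) = 3/8.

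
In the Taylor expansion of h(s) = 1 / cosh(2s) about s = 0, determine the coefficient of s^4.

Invert the denominator's series and multiply.
So c_4 = h^(4)(0)/4! = 10/3.

10/3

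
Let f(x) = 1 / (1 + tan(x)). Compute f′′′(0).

Write 1/(1+u) = 1 - u + u^2 - u^3 + ... and substitute the series for u.
From the series, [x^3] f = -4/3; multiply by 3! = 6 to get -8.

-8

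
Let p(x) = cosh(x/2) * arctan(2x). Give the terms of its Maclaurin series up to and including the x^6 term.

Expand each factor separately, then convolve coefficients.
[x^0] = 0;  [x^1] = 2;  [x^2] = 0;  [x^3] = -29/12;  [x^4] = 0;  [x^5] = 1943/320;  [x^6] = 0.

1943*x^5/320 - 29*x^3/12 + 2*x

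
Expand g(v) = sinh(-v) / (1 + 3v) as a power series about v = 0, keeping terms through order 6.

Expand each factor separately, then convolve coefficients.
g(0) = 0
g′(0) = -1
g′′(0) = 6
g′′′(0) = -55
g^(4)(0) = 660
g^(5)(0) = -9901
g^(6)(0) = 178218
Then c_k = g^(k)(0)/k! gives each Taylor coefficient.

9901*v^6/40 - 9901*v^5/120 + 55*v^4/2 - 55*v^3/6 + 3*v^2 - v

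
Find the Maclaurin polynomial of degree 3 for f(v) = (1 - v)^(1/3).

[v^0] = 1;  [v^1] = -1/3;  [v^2] = -1/9;  [v^3] = -5/81.

-5*v^3/81 - v^2/9 - v/3 + 1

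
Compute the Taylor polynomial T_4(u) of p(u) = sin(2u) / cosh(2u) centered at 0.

-16*u^3/3 + 2*u

Write the quotient as an unknown series and match coefficients against numerator = denominator · series.
p(0) = 0
p′(0) = 2
p′′(0) = 0
p′′′(0) = -32
p^(4)(0) = 0
The Taylor polynomial is Σ p^(k)(0)/k! · u^k.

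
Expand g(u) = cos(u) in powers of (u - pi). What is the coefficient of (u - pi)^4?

g(pi) = -1
g′(pi) = 0
g′′(pi) = 1
g′′′(pi) = 0
g^(4)(pi) = -1
Then c_k = g^(k)(pi)/k! gives each Taylor coefficient.

-1/24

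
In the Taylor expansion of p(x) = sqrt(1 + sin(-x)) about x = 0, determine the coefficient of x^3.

1/48

Plug the Maclaurin series of the inner function into that of the outer and collect terms.
[x^0] = 1;  [x^1] = -1/2;  [x^2] = -1/8;  [x^3] = 1/48.
So c_3 = p′′′(0)/3! = 1/48.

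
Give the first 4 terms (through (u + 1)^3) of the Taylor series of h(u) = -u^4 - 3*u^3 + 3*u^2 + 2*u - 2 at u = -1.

(u + 1)^3 + 6*(u + 1)^2 - 9*(u + 1) + 1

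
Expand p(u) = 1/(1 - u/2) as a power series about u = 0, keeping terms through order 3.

p(0) = 1
p′(0) = 1/2
p′′(0) = 1/2
p′′′(0) = 3/4

u^3/8 + u^2/4 + u/2 + 1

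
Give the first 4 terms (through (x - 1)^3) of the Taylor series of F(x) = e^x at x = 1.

F(1) = e
F′(1) = e
F′′(1) = e
F′′′(1) = e
Dividing each by k! gives the coefficients c_0, ..., c_3.

e*(x - 1)^3/6 + e*(x - 1)^2/2 + e*(x - 1) + e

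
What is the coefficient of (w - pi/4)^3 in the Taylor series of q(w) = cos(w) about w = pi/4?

sqrt(2)/12

q(pi/4) = sqrt(2)/2
q′(pi/4) = -sqrt(2)/2
q′′(pi/4) = -sqrt(2)/2
q′′′(pi/4) = sqrt(2)/2
So c_3 = q′′′(pi/4)/3! = sqrt(2)/12.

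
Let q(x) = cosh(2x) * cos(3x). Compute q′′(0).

-5

Take the Cauchy product of the two expansions.
From the series, [x^2] q = -5/2; multiply by 2! = 2 to get -5.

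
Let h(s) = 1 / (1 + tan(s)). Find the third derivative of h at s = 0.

-8

Use the geometric series for the reciprocal, then substitute.
From the series, [s^3] h = -4/3; multiply by 3! = 6 to get -8.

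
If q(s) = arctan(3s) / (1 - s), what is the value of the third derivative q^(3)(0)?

Take the Cauchy product of the two expansions.
The coefficient of s^3 in the expansion is -6, so q′′′(0) = 3! * (-6) = -36.

-36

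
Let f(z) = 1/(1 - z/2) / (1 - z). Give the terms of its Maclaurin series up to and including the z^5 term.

Multiply the two series term by term and collect like powers.
[z^0] = 1;  [z^1] = 3/2;  [z^2] = 7/4;  [z^3] = 15/8;  [z^4] = 31/16;  [z^5] = 63/32.

63*z^5/32 + 31*z^4/16 + 15*z^3/8 + 7*z^2/4 + 3*z/2 + 1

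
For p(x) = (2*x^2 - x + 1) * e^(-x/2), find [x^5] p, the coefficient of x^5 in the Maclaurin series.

-57/1280

Shift and add copies of the series according to the polynomial's terms.
[x^0] = 1;  [x^1] = -3/2;  [x^2] = 21/8;  [x^3] = -55/48;  [x^4] = 35/128;  [x^5] = -57/1280.
So c_5 = p^(5)(0)/5! = -57/1280.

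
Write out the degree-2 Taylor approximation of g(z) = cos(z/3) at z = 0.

Compute the successive derivatives at the expansion point and divide by k!.

1 - z^2/18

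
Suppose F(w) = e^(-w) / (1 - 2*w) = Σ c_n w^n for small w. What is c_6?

27949/720

Expand 1/(denominator) as a geometric series and multiply by the numerator's series.
F(0) = 1
F′(0) = 1
F′′(0) = 5
F′′′(0) = 29
F^(4)(0) = 233
F^(5)(0) = 2329
F^(6)(0) = 27949
So c_6 = F^(6)(0)/6! = 27949/720.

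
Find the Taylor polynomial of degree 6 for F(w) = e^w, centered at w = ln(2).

(w - ln(2))^6/360 + (w - ln(2))^5/60 + (w - ln(2))^4/12 + (w - ln(2))^3/3 + (w - ln(2))^2 + 2*(w - ln(2)) + 2

F(ln(2)) = 2
F′(ln(2)) = 2
F′′(ln(2)) = 2
F′′′(ln(2)) = 2
F^(4)(ln(2)) = 2
F^(5)(ln(2)) = 2
F^(6)(ln(2)) = 2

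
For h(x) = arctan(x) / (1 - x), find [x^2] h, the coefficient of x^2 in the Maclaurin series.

Use 1/(1 - r) = Σ r^k on the denominator, then take the Cauchy product.
[x^0] = 0;  [x^1] = 1;  [x^2] = 1.

1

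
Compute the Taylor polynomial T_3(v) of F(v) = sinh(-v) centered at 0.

Use the known series and substitute for the argument.
F(0) = 0
F′(0) = -1
F′′(0) = 0
F′′′(0) = -1

-v^3/6 - v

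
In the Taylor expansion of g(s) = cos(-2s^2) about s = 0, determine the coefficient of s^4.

Compute the successive derivatives at the expansion point and divide by k!.
So c_4 = g^(4)(0)/4! = -2.

-2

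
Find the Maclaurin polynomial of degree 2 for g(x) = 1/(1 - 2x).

4*x^2 + 2*x + 1

g(0) = 1
g′(0) = 2
g′′(0) = 8
Then c_k = g^(k)(0)/k! gives each Taylor coefficient.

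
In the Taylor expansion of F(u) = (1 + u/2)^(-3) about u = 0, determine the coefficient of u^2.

[u^0] = 1;  [u^1] = -3/2;  [u^2] = 3/2.

3/2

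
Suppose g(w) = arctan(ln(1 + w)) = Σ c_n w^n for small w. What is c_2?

-1/2

Plug the Maclaurin series of the inner function into that of the outer and collect terms.
g(0) = 0
g′(0) = 1
g′′(0) = -1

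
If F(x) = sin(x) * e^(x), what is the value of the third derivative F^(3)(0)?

2

Take the Cauchy product of the two expansions.
The coefficient of x^3 in the expansion is 1/3, so F′′′(0) = 3! * (1/3) = 2.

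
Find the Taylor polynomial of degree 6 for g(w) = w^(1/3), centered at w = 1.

Compute the successive derivatives at the expansion point and divide by k!.
g(1) = 1
g′(1) = 1/3
g′′(1) = -2/9
g′′′(1) = 10/27
g^(4)(1) = -80/81
g^(5)(1) = 880/243
g^(6)(1) = -12320/729

-154*(w - 1)^6/6561 + 22*(w - 1)^5/729 - 10*(w - 1)^4/243 + 5*(w - 1)^3/81 - (w - 1)^2/9 + (w - 1)/3 + 1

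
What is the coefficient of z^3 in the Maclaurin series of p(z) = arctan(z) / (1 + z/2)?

Expand each factor separately, then convolve coefficients.
p(0) = 0
p′(0) = 1
p′′(0) = -1
p′′′(0) = -1/2
Dividing each by k! gives the coefficients c_0, ..., c_3.

-1/12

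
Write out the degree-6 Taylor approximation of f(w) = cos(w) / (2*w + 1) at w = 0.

Expand 1/(denominator) as a geometric series and multiply by the numerator's series.
f(0) = 1
f′(0) = -2
f′′(0) = 7
f′′′(0) = -42
f^(4)(0) = 337
f^(5)(0) = -3370
f^(6)(0) = 40439

40439*w^6/720 - 337*w^5/12 + 337*w^4/24 - 7*w^3 + 7*w^2/2 - 2*w + 1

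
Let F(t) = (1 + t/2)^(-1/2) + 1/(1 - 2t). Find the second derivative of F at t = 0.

131/16

Add the two expansions coefficient-wise.
From the series, [t^2] F = 131/32; multiply by 2! = 2 to get 131/16.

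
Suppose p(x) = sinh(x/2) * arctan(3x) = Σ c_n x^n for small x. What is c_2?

3/2

Multiply the two series term by term and collect like powers.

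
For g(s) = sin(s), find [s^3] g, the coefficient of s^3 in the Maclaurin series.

-1/6

[s^0] = 0;  [s^1] = 1;  [s^2] = 0;  [s^3] = -1/6.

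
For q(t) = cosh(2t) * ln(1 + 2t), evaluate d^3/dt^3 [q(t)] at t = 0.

40

Take the Cauchy product of the two expansions.
From the series, [t^3] q = 20/3; multiply by 3! = 6 to get 40.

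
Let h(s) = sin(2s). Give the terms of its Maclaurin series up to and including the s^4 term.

-4*s^3/3 + 2*s

Use the known series and substitute for the argument.
h(0) = 0
h′(0) = 2
h′′(0) = 0
h′′′(0) = -8
h^(4)(0) = 0
Dividing each by k! gives the coefficients c_0, ..., c_4.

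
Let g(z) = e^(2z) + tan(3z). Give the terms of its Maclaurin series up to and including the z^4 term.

Add the two expansions coefficient-wise.
[z^0] = 1;  [z^1] = 5;  [z^2] = 2;  [z^3] = 31/3;  [z^4] = 2/3.

2*z^4/3 + 31*z^3/3 + 2*z^2 + 5*z + 1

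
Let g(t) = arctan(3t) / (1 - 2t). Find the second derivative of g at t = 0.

12

Multiply the two series term by term and collect like powers.
The coefficient of t^2 in the expansion is 6, so g′′(0) = 2! * (6) = 12.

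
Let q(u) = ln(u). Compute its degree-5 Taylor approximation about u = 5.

q(5) = ln(5)
q′(5) = 1/5
q′′(5) = -1/25
q′′′(5) = 2/125
q^(4)(5) = -6/625
q^(5)(5) = 24/3125
Dividing each by k! gives the coefficients c_0, ..., c_5.

(u - 5)^5/15625 - (u - 5)^4/2500 + (u - 5)^3/375 - (u - 5)^2/50 + (u - 5)/5 + ln(5)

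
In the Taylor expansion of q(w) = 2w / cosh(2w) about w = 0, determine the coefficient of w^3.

-4

Write the quotient as an unknown series and match coefficients against numerator = denominator · series.
q(0) = 0
q′(0) = 2
q′′(0) = 0
q′′′(0) = -24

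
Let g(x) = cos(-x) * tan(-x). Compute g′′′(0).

1

Multiply the two series term by term and collect like powers.
From the series, [x^3] g = 1/6; multiply by 3! = 6 to get 1.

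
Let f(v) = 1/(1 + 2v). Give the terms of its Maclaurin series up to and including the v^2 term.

Apply the Taylor formula c_k = f^(k)(a)/k!.
f(0) = 1
f′(0) = -2
f′′(0) = 8

4*v^2 - 2*v + 1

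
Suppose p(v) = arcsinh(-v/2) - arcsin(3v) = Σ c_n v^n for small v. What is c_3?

Expand each term separately and add.
p(0) = 0
p′(0) = -7/2
p′′(0) = 0
p′′′(0) = -215/8
So c_3 = p′′′(0)/3! = -215/48.

-215/48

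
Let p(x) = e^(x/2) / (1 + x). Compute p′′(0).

5/4

Take the Cauchy product of the two expansions.
The coefficient of x^2 in the expansion is 5/8, so p′′(0) = 2! * (5/8) = 5/4.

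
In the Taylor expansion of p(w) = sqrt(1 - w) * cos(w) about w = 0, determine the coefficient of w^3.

Take the Cauchy product of the two expansions.
[w^0] = 1;  [w^1] = -1/2;  [w^2] = -5/8;  [w^3] = 3/16.

3/16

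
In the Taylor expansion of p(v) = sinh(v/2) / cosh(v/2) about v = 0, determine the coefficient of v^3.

-1/24

Divide the numerator series by the denominator series (power-series long division).
p(0) = 0
p′(0) = 1/2
p′′(0) = 0
p′′′(0) = -1/4
So c_3 = p′′′(0)/3! = -1/24.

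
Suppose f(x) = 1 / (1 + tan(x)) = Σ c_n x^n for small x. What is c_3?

Expand as Σ (-1)^k u^k with u equal to the inner function's series.
f(0) = 1
f′(0) = -1
f′′(0) = 2
f′′′(0) = -8
So c_3 = f′′′(0)/3! = -4/3.

-4/3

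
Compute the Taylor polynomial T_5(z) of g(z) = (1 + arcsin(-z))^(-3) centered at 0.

1049*z^5/40 + 17*z^4 + 21*z^3/2 + 6*z^2 + 3*z + 1

Compose series: expand the inner function first, then feed it into the outer expansion.
g(0) = 1
g′(0) = 3
g′′(0) = 12
g′′′(0) = 63
g^(4)(0) = 408
g^(5)(0) = 3147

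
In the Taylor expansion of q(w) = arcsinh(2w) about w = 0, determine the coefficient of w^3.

-4/3

q(0) = 0
q′(0) = 2
q′′(0) = 0
q′′′(0) = -8
So c_3 = q′′′(0)/3! = -4/3.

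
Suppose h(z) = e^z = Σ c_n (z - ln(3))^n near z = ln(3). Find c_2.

h(ln(3)) = 3
h′(ln(3)) = 3
h′′(ln(3)) = 3
Then c_k = h^(k)(ln(3))/k! gives each Taylor coefficient.

3/2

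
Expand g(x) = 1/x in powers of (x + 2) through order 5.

[(x + 2)^0] = -1/2;  [(x + 2)^1] = -1/4;  [(x + 2)^2] = -1/8;  [(x + 2)^3] = -1/16;  [(x + 2)^4] = -1/32;  [(x + 2)^5] = -1/64.

-(x + 2)^5/64 - (x + 2)^4/32 - (x + 2)^3/16 - (x + 2)^2/8 - (x + 2)/4 - 1/2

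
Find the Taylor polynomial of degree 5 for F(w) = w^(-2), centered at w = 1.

F(1) = 1
F′(1) = -2
F′′(1) = 6
F′′′(1) = -24
F^(4)(1) = 120
F^(5)(1) = -720
The Taylor polynomial is Σ F^(k)(1)/k! · (w - 1)^k.

-6*(w - 1)^5 + 5*(w - 1)^4 - 4*(w - 1)^3 + 3*(w - 1)^2 - 2*(w - 1) + 1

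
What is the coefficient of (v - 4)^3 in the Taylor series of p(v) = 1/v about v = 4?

Apply the Taylor formula c_k = f^(k)(a)/k!.
[(v - 4)^0] = 1/4;  [(v - 4)^1] = -1/16;  [(v - 4)^2] = 1/64;  [(v - 4)^3] = -1/256.

-1/256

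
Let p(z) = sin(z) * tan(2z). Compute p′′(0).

4

Write out both Maclaurin series and multiply, keeping only the needed powers.
The coefficient of z^2 in the expansion is 2, so p′′(0) = 2! * (2) = 4.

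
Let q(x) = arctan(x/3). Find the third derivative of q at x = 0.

The coefficient of x^3 in the expansion is -1/81, so q′′′(0) = 3! * (-1/81) = -2/27.

-2/27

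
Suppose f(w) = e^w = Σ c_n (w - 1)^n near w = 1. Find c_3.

e/6

Use the known series and substitute for the argument.
f(1) = e
f′(1) = e
f′′(1) = e
f′′′(1) = e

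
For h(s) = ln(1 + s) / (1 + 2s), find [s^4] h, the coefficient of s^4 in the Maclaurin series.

-131/12

Write out both Maclaurin series and multiply, keeping only the needed powers.
h(0) = 0
h′(0) = 1
h′′(0) = -5
h′′′(0) = 32
h^(4)(0) = -262
The Taylor polynomial is Σ h^(k)(0)/k! · s^k.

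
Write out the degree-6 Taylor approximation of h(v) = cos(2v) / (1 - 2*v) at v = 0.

1556*v^6/45 + 52*v^5/3 + 26*v^4/3 + 4*v^3 + 2*v^2 + 2*v + 1

Expand 1/(denominator) as a geometric series and multiply by the numerator's series.
h(0) = 1
h′(0) = 2
h′′(0) = 4
h′′′(0) = 24
h^(4)(0) = 208
h^(5)(0) = 2080
h^(6)(0) = 24896
The Taylor polynomial is Σ h^(k)(0)/k! · v^k.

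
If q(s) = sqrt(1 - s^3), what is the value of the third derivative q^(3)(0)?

The coefficient of s^3 in the expansion is -1/2, so q′′′(0) = 3! * (-1/2) = -3.

-3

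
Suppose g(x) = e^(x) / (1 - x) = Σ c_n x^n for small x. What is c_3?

Use 1/(1 - r) = Σ r^k on the denominator, then take the Cauchy product.
[x^0] = 1;  [x^1] = 2;  [x^2] = 5/2;  [x^3] = 8/3.

8/3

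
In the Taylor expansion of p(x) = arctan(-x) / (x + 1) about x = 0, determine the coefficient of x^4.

Expand 1/(denominator) as a geometric series and multiply by the numerator's series.
p(0) = 0
p′(0) = -1
p′′(0) = 2
p′′′(0) = -4
p^(4)(0) = 16

2/3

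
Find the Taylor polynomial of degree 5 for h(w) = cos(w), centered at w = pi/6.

-(w - pi/6)^5/240 + sqrt(3)*(w - pi/6)^4/48 + (w - pi/6)^3/12 - sqrt(3)*(w - pi/6)^2/4 - (w - pi/6)/2 + sqrt(3)/2

h(pi/6) = sqrt(3)/2
h′(pi/6) = -1/2
h′′(pi/6) = -sqrt(3)/2
h′′′(pi/6) = 1/2
h^(4)(pi/6) = sqrt(3)/2
h^(5)(pi/6) = -1/2
The Taylor polynomial is Σ h^(k)(pi/6)/k! · (w - pi/6)^k.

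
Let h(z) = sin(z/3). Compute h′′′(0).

-1/27

Use the known series and substitute for the argument.
The coefficient of z^3 in the expansion is -1/162, so h′′′(0) = 3! * (-1/162) = -1/27.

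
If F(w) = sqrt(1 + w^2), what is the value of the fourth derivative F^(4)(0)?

From the series, [w^4] F = -1/8; multiply by 4! = 24 to get -3.

-3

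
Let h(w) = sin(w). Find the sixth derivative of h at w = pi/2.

-1

Use the known series and substitute for the argument.
The coefficient of (w - pi/2)^6 in the expansion is -1/720, so h^(6)(pi/2) = 6! * (-1/720) = -1.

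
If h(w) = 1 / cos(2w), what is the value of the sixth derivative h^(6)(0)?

3904

Invert the denominator's series and multiply.
The coefficient of w^6 in the expansion is 244/45, so h^(6)(0) = 6! * (244/45) = 3904.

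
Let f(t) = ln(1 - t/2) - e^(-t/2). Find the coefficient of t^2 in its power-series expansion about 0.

Expand each term separately and add.
[t^0] = -1;  [t^1] = 0;  [t^2] = -1/4.
So c_2 = f′′(0)/2! = -1/4.

-1/4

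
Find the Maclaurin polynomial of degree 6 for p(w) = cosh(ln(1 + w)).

w^6/2 - w^5/2 + w^4/2 - w^3/2 + w^2/2 + 1

Compose series: expand the inner function first, then feed it into the outer expansion.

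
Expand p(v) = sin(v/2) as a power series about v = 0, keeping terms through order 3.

Differentiate repeatedly and evaluate at the center.
[v^0] = 0;  [v^1] = 1/2;  [v^2] = 0;  [v^3] = -1/48.

-v^3/48 + v/2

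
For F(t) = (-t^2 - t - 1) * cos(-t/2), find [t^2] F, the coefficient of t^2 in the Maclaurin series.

Shift and add copies of the series according to the polynomial's terms.
F(0) = -1
F′(0) = -1
F′′(0) = -7/4
The Taylor polynomial is Σ F^(k)(0)/k! · t^k.

-7/8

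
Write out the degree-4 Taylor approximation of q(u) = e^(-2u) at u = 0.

2*u^4/3 - 4*u^3/3 + 2*u^2 - 2*u + 1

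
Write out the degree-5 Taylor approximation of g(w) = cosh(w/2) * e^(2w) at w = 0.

Write out both Maclaurin series and multiply, keeping only the needed powers.
g(0) = 1
g′(0) = 2
g′′(0) = 17/4
g′′′(0) = 19/2
g^(4)(0) = 353/16
g^(5)(0) = 421/8

421*w^5/960 + 353*w^4/384 + 19*w^3/12 + 17*w^2/8 + 2*w + 1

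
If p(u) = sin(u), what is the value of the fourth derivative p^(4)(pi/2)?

1

Compute the successive derivatives at the expansion point and divide by k!.
From the series, [(u - pi/2)^4] p = 1/24; multiply by 4! = 24 to get 1.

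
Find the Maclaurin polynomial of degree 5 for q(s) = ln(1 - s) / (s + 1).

-47*s^5/60 + 7*s^4/12 - 5*s^3/6 + s^2/2 - s

Expand 1/(denominator) as a geometric series and multiply by the numerator's series.
q(0) = 0
q′(0) = -1
q′′(0) = 1
q′′′(0) = -5
q^(4)(0) = 14
q^(5)(0) = -94
Then c_k = q^(k)(0)/k! gives each Taylor coefficient.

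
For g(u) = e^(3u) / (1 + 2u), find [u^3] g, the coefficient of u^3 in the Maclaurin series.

Take the Cauchy product of the two expansions.
g(0) = 1
g′(0) = 1
g′′(0) = 5
g′′′(0) = -3

-1/2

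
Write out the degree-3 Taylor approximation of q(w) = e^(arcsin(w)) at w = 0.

w^3/3 + w^2/2 + w + 1

Compose series: expand the inner function first, then feed it into the outer expansion.
q(0) = 1
q′(0) = 1
q′′(0) = 1
q′′′(0) = 2
The Taylor polynomial is Σ q^(k)(0)/k! · w^k.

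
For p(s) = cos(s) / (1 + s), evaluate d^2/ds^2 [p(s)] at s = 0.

Take the Cauchy product of the two expansions.
The coefficient of s^2 in the expansion is 1/2, so p′′(0) = 2! * (1/2) = 1.

1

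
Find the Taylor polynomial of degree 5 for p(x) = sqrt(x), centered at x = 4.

[(x - 4)^0] = 2;  [(x - 4)^1] = 1/4;  [(x - 4)^2] = -1/64;  [(x - 4)^3] = 1/512;  [(x - 4)^4] = -5/16384;  [(x - 4)^5] = 7/131072.

7*(x - 4)^5/131072 - 5*(x - 4)^4/16384 + (x - 4)^3/512 - (x - 4)^2/64 + (x - 4)/4 + 2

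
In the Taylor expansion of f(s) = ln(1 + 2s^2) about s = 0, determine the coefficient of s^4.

[s^0] = 0;  [s^1] = 0;  [s^2] = 2;  [s^3] = 0;  [s^4] = -2.
So c_4 = f^(4)(0)/4! = -2.

-2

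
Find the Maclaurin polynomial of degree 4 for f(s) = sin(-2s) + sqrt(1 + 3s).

-405*s^4/128 + 145*s^3/48 - 9*s^2/8 - s/2 + 1

Combine the two series term by term.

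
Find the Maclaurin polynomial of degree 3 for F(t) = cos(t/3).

Apply the Taylor formula c_k = f^(k)(a)/k!.
F(0) = 1
F′(0) = 0
F′′(0) = -1/9
F′′′(0) = 0

1 - t^2/18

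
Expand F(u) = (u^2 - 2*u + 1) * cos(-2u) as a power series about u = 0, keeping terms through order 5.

Shift and add copies of the series according to the polynomial's terms.
F(0) = 1
F′(0) = -2
F′′(0) = -2
F′′′(0) = 24
F^(4)(0) = -32
F^(5)(0) = -160

-4*u^5/3 - 4*u^4/3 + 4*u^3 - u^2 - 2*u + 1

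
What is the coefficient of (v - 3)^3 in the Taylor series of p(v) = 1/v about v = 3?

-1/81

Use the known series and substitute for the argument.
p(3) = 1/3
p′(3) = -1/9
p′′(3) = 2/27
p′′′(3) = -2/27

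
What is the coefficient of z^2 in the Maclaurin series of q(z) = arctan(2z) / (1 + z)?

Expand each factor separately, then convolve coefficients.
q(0) = 0
q′(0) = 2
q′′(0) = -4
Dividing each by k! gives the coefficients c_0, ..., c_2.

-2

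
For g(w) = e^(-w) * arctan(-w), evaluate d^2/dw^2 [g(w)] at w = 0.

Write out both Maclaurin series and multiply, keeping only the needed powers.
The coefficient of w^2 in the expansion is 1, so g′′(0) = 2! * (1) = 2.

2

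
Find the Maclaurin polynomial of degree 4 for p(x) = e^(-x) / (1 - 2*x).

Expand 1/(denominator) as a geometric series and multiply by the numerator's series.
p(0) = 1
p′(0) = 1
p′′(0) = 5
p′′′(0) = 29
p^(4)(0) = 233

233*x^4/24 + 29*x^3/6 + 5*x^2/2 + x + 1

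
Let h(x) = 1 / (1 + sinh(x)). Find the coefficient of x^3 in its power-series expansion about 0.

Use the geometric series for the reciprocal, then substitute.
[x^0] = 1;  [x^1] = -1;  [x^2] = 1;  [x^3] = -7/6.

-7/6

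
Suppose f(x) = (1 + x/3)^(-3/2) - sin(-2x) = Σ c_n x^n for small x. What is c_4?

35/1152

Combine the two series term by term.
f(0) = 1
f′(0) = 3/2
f′′(0) = 5/12
f′′′(0) = -611/72
f^(4)(0) = 35/48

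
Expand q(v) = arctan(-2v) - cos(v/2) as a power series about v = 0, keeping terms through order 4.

-v^4/384 + 8*v^3/3 + v^2/8 - 2*v - 1

Add the two expansions coefficient-wise.
q(0) = -1
q′(0) = -2
q′′(0) = 1/4
q′′′(0) = 16
q^(4)(0) = -1/16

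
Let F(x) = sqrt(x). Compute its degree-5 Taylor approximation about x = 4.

Use the known series and substitute for the argument.
F(4) = 2
F′(4) = 1/4
F′′(4) = -1/32
F′′′(4) = 3/256
F^(4)(4) = -15/2048
F^(5)(4) = 105/16384

7*(x - 4)^5/131072 - 5*(x - 4)^4/16384 + (x - 4)^3/512 - (x - 4)^2/64 + (x - 4)/4 + 2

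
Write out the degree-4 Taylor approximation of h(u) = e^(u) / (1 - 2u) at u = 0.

Multiply the two series term by term and collect like powers.
h(0) = 1
h′(0) = 3
h′′(0) = 13
h′′′(0) = 79
h^(4)(0) = 633
Then c_k = h^(k)(0)/k! gives each Taylor coefficient.

211*u^4/8 + 79*u^3/6 + 13*u^2/2 + 3*u + 1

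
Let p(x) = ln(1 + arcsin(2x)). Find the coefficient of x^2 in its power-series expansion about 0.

-2

Plug the Maclaurin series of the inner function into that of the outer and collect terms.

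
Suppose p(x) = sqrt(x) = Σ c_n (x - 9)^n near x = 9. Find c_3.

1/3888

p(9) = 3
p′(9) = 1/6
p′′(9) = -1/108
p′′′(9) = 1/648
So c_3 = p′′′(9)/3! = 1/3888.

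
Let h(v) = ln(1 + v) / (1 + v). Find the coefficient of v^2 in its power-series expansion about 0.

Take the Cauchy product of the two expansions.
h(0) = 0
h′(0) = 1
h′′(0) = -3
So c_2 = h′′(0)/2! = -3/2.

-3/2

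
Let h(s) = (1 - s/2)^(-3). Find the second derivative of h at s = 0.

3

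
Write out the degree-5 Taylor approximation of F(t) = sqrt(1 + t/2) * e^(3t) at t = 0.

Take the Cauchy product of the two expansions.
F(0) = 1
F′(0) = 13/4
F′′(0) = 167/16
F′′′(0) = 2127/64
F^(4)(0) = 26913/256
F^(5)(0) = 338757/1024

112919*t^5/40960 + 8971*t^4/2048 + 709*t^3/128 + 167*t^2/32 + 13*t/4 + 1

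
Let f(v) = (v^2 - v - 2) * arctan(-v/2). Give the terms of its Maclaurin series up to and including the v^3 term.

-7*v^3/12 + v^2/2 + v

Multiply each power in the prefactor through the base expansion.
f(0) = 0
f′(0) = 1
f′′(0) = 1
f′′′(0) = -7/2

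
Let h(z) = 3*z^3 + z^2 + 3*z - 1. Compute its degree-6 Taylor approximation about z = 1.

3*(z - 1)^3 + 10*(z - 1)^2 + 14*(z - 1) + 6

[(z - 1)^0] = 6;  [(z - 1)^1] = 14;  [(z - 1)^2] = 10;  [(z - 1)^3] = 3;  [(z - 1)^4] = 0;  [(z - 1)^5] = 0;  [(z - 1)^6] = 0.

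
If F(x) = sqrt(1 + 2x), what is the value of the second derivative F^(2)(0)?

-1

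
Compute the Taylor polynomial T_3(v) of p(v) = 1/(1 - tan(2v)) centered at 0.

Compose series: expand the inner function first, then feed it into the outer expansion.

32*v^3/3 + 4*v^2 + 2*v + 1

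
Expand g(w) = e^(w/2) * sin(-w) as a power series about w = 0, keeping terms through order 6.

Multiply the two series term by term and collect like powers.

-11*w^6/11520 + 19*w^5/1920 + w^4/16 + w^3/24 - w^2/2 - w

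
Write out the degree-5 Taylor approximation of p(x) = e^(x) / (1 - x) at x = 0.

163*x^5/60 + 65*x^4/24 + 8*x^3/3 + 5*x^2/2 + 2*x + 1

Multiply the two series term by term and collect like powers.
[x^0] = 1;  [x^1] = 2;  [x^2] = 5/2;  [x^3] = 8/3;  [x^4] = 65/24;  [x^5] = 163/60.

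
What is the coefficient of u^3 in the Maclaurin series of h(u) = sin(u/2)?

-1/48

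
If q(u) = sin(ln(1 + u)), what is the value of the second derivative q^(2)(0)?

Compose series: expand the inner function first, then feed it into the outer expansion.
The coefficient of u^2 in the expansion is -1/2, so q′′(0) = 2! * (-1/2) = -1.

-1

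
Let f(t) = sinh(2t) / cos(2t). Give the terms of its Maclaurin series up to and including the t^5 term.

48*t^5/5 + 16*t^3/3 + 2*t

Write the quotient as an unknown series and match coefficients against numerator = denominator · series.
f(0) = 0
f′(0) = 2
f′′(0) = 0
f′′′(0) = 32
f^(4)(0) = 0
f^(5)(0) = 1152
Dividing each by k! gives the coefficients c_0, ..., c_5.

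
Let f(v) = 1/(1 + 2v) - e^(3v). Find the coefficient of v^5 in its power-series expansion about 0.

Combine the two series term by term.
f(0) = 0
f′(0) = -5
f′′(0) = -1
f′′′(0) = -75
f^(4)(0) = 303
f^(5)(0) = -4083
Dividing each by k! gives the coefficients c_0, ..., c_5.

-1361/40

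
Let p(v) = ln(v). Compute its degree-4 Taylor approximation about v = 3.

Use the known series and substitute for the argument.
[(v - 3)^0] = ln(3);  [(v - 3)^1] = 1/3;  [(v - 3)^2] = -1/18;  [(v - 3)^3] = 1/81;  [(v - 3)^4] = -1/324.

-(v - 3)^4/324 + (v - 3)^3/81 - (v - 3)^2/18 + (v - 3)/3 + ln(3)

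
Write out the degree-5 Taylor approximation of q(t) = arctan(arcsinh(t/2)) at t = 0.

Substitute the inner expansion into the outer series and collect powers.

53*t^5/3840 - t^3/16 + t/2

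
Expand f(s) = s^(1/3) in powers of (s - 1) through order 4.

-10*(s - 1)^4/243 + 5*(s - 1)^3/81 - (s - 1)^2/9 + (s - 1)/3 + 1

f(1) = 1
f′(1) = 1/3
f′′(1) = -2/9
f′′′(1) = 10/27
f^(4)(1) = -80/81
The Taylor polynomial is Σ f^(k)(1)/k! · (s - 1)^k.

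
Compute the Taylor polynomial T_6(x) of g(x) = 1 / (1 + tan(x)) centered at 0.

122*x^6/45 - 32*x^5/15 + 5*x^4/3 - 4*x^3/3 + x^2 - x + 1

Use the geometric series for the reciprocal, then substitute.
g(0) = 1
g′(0) = -1
g′′(0) = 2
g′′′(0) = -8
g^(4)(0) = 40
g^(5)(0) = -256
g^(6)(0) = 1952
The Taylor polynomial is Σ g^(k)(0)/k! · x^k.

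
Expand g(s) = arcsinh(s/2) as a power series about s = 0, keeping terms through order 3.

-s^3/48 + s/2

Use the known series and substitute for the argument.
[s^0] = 0;  [s^1] = 1/2;  [s^2] = 0;  [s^3] = -1/48.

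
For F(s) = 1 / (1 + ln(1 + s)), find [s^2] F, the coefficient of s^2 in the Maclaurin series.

Expand as Σ (-1)^k u^k with u equal to the inner function's series.
So c_2 = F′′(0)/2! = 3/2.

3/2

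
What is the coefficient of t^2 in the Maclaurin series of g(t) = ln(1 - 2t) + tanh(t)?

Expand each term separately and add.

-2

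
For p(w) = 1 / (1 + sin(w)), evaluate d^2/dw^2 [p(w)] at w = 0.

2

Use the geometric series for the reciprocal, then substitute.
From the series, [w^2] p = 1; multiply by 2! = 2 to get 2.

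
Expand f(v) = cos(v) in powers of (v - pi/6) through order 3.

f(pi/6) = sqrt(3)/2
f′(pi/6) = -1/2
f′′(pi/6) = -sqrt(3)/2
f′′′(pi/6) = 1/2

(v - pi/6)^3/12 - sqrt(3)*(v - pi/6)^2/4 - (v - pi/6)/2 + sqrt(3)/2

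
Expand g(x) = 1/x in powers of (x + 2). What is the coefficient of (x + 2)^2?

-1/8

Apply the Taylor formula c_k = f^(k)(a)/k!.
g(-2) = -1/2
g′(-2) = -1/4
g′′(-2) = -1/4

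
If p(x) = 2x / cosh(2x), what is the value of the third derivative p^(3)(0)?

Write the quotient as an unknown series and match coefficients against numerator = denominator · series.
The coefficient of x^3 in the expansion is -4, so p′′′(0) = 3! * (-4) = -24.

-24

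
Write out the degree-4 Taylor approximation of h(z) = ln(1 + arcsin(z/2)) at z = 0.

-5*z^4/192 + z^3/16 - z^2/8 + z/2

Compose series: expand the inner function first, then feed it into the outer expansion.
[z^0] = 0;  [z^1] = 1/2;  [z^2] = -1/8;  [z^3] = 1/16;  [z^4] = -5/192.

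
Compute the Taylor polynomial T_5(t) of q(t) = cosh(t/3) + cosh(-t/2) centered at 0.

97*t^4/31104 + 13*t^2/72 + 2

Combine the two series term by term.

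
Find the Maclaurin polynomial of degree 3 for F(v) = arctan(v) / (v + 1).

Use 1/(1 - r) = Σ r^k on the denominator, then take the Cauchy product.
F(0) = 0
F′(0) = 1
F′′(0) = -2
F′′′(0) = 4

2*v^3/3 - v^2 + v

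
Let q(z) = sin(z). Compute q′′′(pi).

From the series, [(z - pi)^3] q = 1/6; multiply by 3! = 6 to get 1.

1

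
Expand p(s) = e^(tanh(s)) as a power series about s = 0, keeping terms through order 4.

-7*s^4/24 - s^3/6 + s^2/2 + s + 1

Substitute the inner expansion into the outer series and collect powers.
p(0) = 1
p′(0) = 1
p′′(0) = 1
p′′′(0) = -1
p^(4)(0) = -7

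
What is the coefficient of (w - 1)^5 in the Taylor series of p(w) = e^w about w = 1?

e/120

p(1) = e
p′(1) = e
p′′(1) = e
p′′′(1) = e
p^(4)(1) = e
p^(5)(1) = e
So c_5 = p^(5)(1)/5! = e/120.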